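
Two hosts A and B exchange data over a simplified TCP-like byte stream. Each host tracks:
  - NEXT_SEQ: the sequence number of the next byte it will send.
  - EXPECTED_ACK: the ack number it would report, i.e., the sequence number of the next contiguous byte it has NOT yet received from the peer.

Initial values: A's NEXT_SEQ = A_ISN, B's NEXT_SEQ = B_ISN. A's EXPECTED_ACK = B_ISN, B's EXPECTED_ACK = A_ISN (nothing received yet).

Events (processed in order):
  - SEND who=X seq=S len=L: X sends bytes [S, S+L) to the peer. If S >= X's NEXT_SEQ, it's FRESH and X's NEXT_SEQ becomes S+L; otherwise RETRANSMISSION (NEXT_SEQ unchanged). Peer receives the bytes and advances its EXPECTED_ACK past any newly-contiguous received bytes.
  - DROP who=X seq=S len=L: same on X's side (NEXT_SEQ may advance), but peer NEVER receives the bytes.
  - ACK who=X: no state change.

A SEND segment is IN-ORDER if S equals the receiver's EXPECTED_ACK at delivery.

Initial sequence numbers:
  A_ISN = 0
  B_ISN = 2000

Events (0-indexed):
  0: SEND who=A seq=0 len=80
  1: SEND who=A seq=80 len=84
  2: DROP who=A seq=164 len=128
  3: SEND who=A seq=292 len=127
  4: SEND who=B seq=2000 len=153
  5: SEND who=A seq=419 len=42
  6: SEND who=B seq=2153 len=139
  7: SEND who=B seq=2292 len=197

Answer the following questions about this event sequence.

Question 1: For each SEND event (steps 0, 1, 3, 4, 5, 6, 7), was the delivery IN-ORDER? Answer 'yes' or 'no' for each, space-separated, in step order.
Step 0: SEND seq=0 -> in-order
Step 1: SEND seq=80 -> in-order
Step 3: SEND seq=292 -> out-of-order
Step 4: SEND seq=2000 -> in-order
Step 5: SEND seq=419 -> out-of-order
Step 6: SEND seq=2153 -> in-order
Step 7: SEND seq=2292 -> in-order

Answer: yes yes no yes no yes yes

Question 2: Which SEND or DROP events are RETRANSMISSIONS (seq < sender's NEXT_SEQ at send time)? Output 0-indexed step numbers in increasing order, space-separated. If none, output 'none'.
Answer: none

Derivation:
Step 0: SEND seq=0 -> fresh
Step 1: SEND seq=80 -> fresh
Step 2: DROP seq=164 -> fresh
Step 3: SEND seq=292 -> fresh
Step 4: SEND seq=2000 -> fresh
Step 5: SEND seq=419 -> fresh
Step 6: SEND seq=2153 -> fresh
Step 7: SEND seq=2292 -> fresh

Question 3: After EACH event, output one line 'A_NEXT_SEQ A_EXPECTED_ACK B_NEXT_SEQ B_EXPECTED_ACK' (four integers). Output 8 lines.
80 2000 2000 80
164 2000 2000 164
292 2000 2000 164
419 2000 2000 164
419 2153 2153 164
461 2153 2153 164
461 2292 2292 164
461 2489 2489 164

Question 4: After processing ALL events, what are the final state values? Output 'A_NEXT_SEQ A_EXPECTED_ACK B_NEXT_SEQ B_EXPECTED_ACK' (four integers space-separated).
After event 0: A_seq=80 A_ack=2000 B_seq=2000 B_ack=80
After event 1: A_seq=164 A_ack=2000 B_seq=2000 B_ack=164
After event 2: A_seq=292 A_ack=2000 B_seq=2000 B_ack=164
After event 3: A_seq=419 A_ack=2000 B_seq=2000 B_ack=164
After event 4: A_seq=419 A_ack=2153 B_seq=2153 B_ack=164
After event 5: A_seq=461 A_ack=2153 B_seq=2153 B_ack=164
After event 6: A_seq=461 A_ack=2292 B_seq=2292 B_ack=164
After event 7: A_seq=461 A_ack=2489 B_seq=2489 B_ack=164

Answer: 461 2489 2489 164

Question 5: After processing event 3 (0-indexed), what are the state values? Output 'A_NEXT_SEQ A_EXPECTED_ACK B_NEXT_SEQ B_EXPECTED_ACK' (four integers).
After event 0: A_seq=80 A_ack=2000 B_seq=2000 B_ack=80
After event 1: A_seq=164 A_ack=2000 B_seq=2000 B_ack=164
After event 2: A_seq=292 A_ack=2000 B_seq=2000 B_ack=164
After event 3: A_seq=419 A_ack=2000 B_seq=2000 B_ack=164

419 2000 2000 164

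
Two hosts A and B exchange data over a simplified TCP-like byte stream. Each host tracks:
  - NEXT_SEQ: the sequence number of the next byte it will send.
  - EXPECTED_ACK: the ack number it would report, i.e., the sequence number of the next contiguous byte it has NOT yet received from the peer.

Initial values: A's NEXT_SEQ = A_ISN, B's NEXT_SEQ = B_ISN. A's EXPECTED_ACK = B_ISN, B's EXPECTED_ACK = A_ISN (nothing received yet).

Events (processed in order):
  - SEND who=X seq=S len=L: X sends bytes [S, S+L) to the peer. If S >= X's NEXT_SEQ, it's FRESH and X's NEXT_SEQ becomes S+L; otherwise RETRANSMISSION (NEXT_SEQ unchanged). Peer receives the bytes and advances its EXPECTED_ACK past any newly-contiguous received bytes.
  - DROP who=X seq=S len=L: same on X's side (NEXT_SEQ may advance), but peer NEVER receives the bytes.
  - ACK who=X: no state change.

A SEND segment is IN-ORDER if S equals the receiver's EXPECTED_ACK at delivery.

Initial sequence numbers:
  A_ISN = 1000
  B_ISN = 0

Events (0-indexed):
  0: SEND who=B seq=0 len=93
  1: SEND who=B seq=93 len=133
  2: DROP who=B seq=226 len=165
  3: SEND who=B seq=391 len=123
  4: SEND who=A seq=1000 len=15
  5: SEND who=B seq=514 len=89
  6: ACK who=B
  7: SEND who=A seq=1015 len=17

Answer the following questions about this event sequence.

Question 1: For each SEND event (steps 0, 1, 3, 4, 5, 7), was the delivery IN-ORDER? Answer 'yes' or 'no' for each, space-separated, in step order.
Answer: yes yes no yes no yes

Derivation:
Step 0: SEND seq=0 -> in-order
Step 1: SEND seq=93 -> in-order
Step 3: SEND seq=391 -> out-of-order
Step 4: SEND seq=1000 -> in-order
Step 5: SEND seq=514 -> out-of-order
Step 7: SEND seq=1015 -> in-order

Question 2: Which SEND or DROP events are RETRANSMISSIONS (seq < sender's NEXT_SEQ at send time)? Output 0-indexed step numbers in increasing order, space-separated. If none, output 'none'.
Answer: none

Derivation:
Step 0: SEND seq=0 -> fresh
Step 1: SEND seq=93 -> fresh
Step 2: DROP seq=226 -> fresh
Step 3: SEND seq=391 -> fresh
Step 4: SEND seq=1000 -> fresh
Step 5: SEND seq=514 -> fresh
Step 7: SEND seq=1015 -> fresh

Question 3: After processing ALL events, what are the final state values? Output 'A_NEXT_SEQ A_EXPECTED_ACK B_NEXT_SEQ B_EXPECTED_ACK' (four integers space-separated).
After event 0: A_seq=1000 A_ack=93 B_seq=93 B_ack=1000
After event 1: A_seq=1000 A_ack=226 B_seq=226 B_ack=1000
After event 2: A_seq=1000 A_ack=226 B_seq=391 B_ack=1000
After event 3: A_seq=1000 A_ack=226 B_seq=514 B_ack=1000
After event 4: A_seq=1015 A_ack=226 B_seq=514 B_ack=1015
After event 5: A_seq=1015 A_ack=226 B_seq=603 B_ack=1015
After event 6: A_seq=1015 A_ack=226 B_seq=603 B_ack=1015
After event 7: A_seq=1032 A_ack=226 B_seq=603 B_ack=1032

Answer: 1032 226 603 1032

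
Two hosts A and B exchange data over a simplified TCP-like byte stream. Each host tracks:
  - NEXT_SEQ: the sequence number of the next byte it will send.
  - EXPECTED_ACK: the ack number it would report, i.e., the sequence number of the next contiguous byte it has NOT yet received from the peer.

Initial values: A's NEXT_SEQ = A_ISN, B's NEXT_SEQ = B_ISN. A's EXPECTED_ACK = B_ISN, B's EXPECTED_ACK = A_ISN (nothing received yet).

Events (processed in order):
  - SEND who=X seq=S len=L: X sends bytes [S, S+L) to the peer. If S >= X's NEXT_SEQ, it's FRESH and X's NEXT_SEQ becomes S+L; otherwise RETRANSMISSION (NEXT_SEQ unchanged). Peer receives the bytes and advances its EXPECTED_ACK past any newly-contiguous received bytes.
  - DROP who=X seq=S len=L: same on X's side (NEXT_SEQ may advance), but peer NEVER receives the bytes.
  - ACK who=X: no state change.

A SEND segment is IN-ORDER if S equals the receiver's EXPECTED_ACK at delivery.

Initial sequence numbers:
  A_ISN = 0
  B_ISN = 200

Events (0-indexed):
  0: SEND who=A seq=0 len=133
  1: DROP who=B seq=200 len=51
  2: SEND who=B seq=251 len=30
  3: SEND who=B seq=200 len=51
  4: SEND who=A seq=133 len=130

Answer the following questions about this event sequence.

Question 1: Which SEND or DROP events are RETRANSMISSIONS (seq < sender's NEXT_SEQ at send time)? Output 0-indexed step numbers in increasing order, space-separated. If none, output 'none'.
Answer: 3

Derivation:
Step 0: SEND seq=0 -> fresh
Step 1: DROP seq=200 -> fresh
Step 2: SEND seq=251 -> fresh
Step 3: SEND seq=200 -> retransmit
Step 4: SEND seq=133 -> fresh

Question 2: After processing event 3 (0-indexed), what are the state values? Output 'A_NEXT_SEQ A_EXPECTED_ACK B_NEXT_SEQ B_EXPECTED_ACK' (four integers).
After event 0: A_seq=133 A_ack=200 B_seq=200 B_ack=133
After event 1: A_seq=133 A_ack=200 B_seq=251 B_ack=133
After event 2: A_seq=133 A_ack=200 B_seq=281 B_ack=133
After event 3: A_seq=133 A_ack=281 B_seq=281 B_ack=133

133 281 281 133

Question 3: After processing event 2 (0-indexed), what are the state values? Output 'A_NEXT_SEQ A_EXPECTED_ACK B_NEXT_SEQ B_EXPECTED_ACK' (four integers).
After event 0: A_seq=133 A_ack=200 B_seq=200 B_ack=133
After event 1: A_seq=133 A_ack=200 B_seq=251 B_ack=133
After event 2: A_seq=133 A_ack=200 B_seq=281 B_ack=133

133 200 281 133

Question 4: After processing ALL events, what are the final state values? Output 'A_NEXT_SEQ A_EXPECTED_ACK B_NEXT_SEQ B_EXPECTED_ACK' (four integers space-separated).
After event 0: A_seq=133 A_ack=200 B_seq=200 B_ack=133
After event 1: A_seq=133 A_ack=200 B_seq=251 B_ack=133
After event 2: A_seq=133 A_ack=200 B_seq=281 B_ack=133
After event 3: A_seq=133 A_ack=281 B_seq=281 B_ack=133
After event 4: A_seq=263 A_ack=281 B_seq=281 B_ack=263

Answer: 263 281 281 263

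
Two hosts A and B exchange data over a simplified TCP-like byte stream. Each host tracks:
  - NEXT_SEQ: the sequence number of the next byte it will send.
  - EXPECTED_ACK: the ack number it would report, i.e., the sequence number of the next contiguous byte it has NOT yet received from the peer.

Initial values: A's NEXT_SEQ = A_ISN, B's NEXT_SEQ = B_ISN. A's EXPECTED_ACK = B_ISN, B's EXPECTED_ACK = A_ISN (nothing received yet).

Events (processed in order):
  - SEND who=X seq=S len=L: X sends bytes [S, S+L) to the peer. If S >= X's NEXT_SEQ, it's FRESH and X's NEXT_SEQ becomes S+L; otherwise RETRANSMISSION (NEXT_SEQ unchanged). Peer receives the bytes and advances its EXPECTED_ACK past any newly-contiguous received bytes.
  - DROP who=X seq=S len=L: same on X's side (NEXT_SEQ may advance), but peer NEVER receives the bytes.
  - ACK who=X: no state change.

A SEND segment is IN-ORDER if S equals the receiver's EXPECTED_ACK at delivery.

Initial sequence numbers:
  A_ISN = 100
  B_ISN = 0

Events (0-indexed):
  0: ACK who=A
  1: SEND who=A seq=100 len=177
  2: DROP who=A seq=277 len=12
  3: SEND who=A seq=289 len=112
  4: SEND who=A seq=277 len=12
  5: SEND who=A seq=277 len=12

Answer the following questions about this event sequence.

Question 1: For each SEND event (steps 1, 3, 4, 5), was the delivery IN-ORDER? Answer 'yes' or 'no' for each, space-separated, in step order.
Step 1: SEND seq=100 -> in-order
Step 3: SEND seq=289 -> out-of-order
Step 4: SEND seq=277 -> in-order
Step 5: SEND seq=277 -> out-of-order

Answer: yes no yes no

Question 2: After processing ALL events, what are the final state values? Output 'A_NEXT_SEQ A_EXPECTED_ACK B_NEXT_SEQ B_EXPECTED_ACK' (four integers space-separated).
Answer: 401 0 0 401

Derivation:
After event 0: A_seq=100 A_ack=0 B_seq=0 B_ack=100
After event 1: A_seq=277 A_ack=0 B_seq=0 B_ack=277
After event 2: A_seq=289 A_ack=0 B_seq=0 B_ack=277
After event 3: A_seq=401 A_ack=0 B_seq=0 B_ack=277
After event 4: A_seq=401 A_ack=0 B_seq=0 B_ack=401
After event 5: A_seq=401 A_ack=0 B_seq=0 B_ack=401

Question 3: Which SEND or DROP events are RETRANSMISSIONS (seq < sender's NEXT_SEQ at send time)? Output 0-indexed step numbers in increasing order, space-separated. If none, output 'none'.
Step 1: SEND seq=100 -> fresh
Step 2: DROP seq=277 -> fresh
Step 3: SEND seq=289 -> fresh
Step 4: SEND seq=277 -> retransmit
Step 5: SEND seq=277 -> retransmit

Answer: 4 5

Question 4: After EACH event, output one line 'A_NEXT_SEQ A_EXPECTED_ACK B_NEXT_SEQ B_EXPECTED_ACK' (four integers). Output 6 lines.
100 0 0 100
277 0 0 277
289 0 0 277
401 0 0 277
401 0 0 401
401 0 0 401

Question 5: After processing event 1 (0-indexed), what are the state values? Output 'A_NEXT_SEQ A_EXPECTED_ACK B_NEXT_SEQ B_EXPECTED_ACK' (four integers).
After event 0: A_seq=100 A_ack=0 B_seq=0 B_ack=100
After event 1: A_seq=277 A_ack=0 B_seq=0 B_ack=277

277 0 0 277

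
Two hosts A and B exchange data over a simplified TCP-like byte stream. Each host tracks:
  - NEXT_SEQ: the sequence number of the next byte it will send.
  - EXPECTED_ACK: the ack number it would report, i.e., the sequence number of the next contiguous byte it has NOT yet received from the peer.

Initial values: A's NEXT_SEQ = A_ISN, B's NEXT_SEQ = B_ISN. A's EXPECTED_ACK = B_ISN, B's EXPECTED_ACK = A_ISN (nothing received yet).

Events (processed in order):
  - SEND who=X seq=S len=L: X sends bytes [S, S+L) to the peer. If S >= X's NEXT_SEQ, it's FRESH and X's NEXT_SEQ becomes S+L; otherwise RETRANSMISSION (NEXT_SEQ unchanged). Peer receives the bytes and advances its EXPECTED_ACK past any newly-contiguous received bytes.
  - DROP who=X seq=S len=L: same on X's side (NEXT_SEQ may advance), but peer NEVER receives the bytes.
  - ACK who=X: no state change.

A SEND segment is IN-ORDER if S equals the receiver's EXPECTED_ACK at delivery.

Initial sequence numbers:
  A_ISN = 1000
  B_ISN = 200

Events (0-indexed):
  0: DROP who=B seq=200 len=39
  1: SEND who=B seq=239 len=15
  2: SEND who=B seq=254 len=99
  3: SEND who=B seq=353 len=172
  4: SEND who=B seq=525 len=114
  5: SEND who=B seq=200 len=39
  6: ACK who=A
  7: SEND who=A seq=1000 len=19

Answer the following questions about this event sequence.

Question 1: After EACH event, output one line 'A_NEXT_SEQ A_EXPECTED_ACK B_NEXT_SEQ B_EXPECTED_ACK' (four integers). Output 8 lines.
1000 200 239 1000
1000 200 254 1000
1000 200 353 1000
1000 200 525 1000
1000 200 639 1000
1000 639 639 1000
1000 639 639 1000
1019 639 639 1019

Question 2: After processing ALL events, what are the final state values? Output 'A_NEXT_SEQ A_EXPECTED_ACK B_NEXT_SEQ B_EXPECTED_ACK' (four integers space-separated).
Answer: 1019 639 639 1019

Derivation:
After event 0: A_seq=1000 A_ack=200 B_seq=239 B_ack=1000
After event 1: A_seq=1000 A_ack=200 B_seq=254 B_ack=1000
After event 2: A_seq=1000 A_ack=200 B_seq=353 B_ack=1000
After event 3: A_seq=1000 A_ack=200 B_seq=525 B_ack=1000
After event 4: A_seq=1000 A_ack=200 B_seq=639 B_ack=1000
After event 5: A_seq=1000 A_ack=639 B_seq=639 B_ack=1000
After event 6: A_seq=1000 A_ack=639 B_seq=639 B_ack=1000
After event 7: A_seq=1019 A_ack=639 B_seq=639 B_ack=1019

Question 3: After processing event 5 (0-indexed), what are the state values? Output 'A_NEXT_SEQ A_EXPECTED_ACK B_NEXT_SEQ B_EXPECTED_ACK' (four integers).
After event 0: A_seq=1000 A_ack=200 B_seq=239 B_ack=1000
After event 1: A_seq=1000 A_ack=200 B_seq=254 B_ack=1000
After event 2: A_seq=1000 A_ack=200 B_seq=353 B_ack=1000
After event 3: A_seq=1000 A_ack=200 B_seq=525 B_ack=1000
After event 4: A_seq=1000 A_ack=200 B_seq=639 B_ack=1000
After event 5: A_seq=1000 A_ack=639 B_seq=639 B_ack=1000

1000 639 639 1000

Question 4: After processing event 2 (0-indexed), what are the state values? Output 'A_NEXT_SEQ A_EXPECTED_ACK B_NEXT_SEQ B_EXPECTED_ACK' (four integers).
After event 0: A_seq=1000 A_ack=200 B_seq=239 B_ack=1000
After event 1: A_seq=1000 A_ack=200 B_seq=254 B_ack=1000
After event 2: A_seq=1000 A_ack=200 B_seq=353 B_ack=1000

1000 200 353 1000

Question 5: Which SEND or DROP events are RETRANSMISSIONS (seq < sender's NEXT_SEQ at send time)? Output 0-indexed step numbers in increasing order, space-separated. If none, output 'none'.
Answer: 5

Derivation:
Step 0: DROP seq=200 -> fresh
Step 1: SEND seq=239 -> fresh
Step 2: SEND seq=254 -> fresh
Step 3: SEND seq=353 -> fresh
Step 4: SEND seq=525 -> fresh
Step 5: SEND seq=200 -> retransmit
Step 7: SEND seq=1000 -> fresh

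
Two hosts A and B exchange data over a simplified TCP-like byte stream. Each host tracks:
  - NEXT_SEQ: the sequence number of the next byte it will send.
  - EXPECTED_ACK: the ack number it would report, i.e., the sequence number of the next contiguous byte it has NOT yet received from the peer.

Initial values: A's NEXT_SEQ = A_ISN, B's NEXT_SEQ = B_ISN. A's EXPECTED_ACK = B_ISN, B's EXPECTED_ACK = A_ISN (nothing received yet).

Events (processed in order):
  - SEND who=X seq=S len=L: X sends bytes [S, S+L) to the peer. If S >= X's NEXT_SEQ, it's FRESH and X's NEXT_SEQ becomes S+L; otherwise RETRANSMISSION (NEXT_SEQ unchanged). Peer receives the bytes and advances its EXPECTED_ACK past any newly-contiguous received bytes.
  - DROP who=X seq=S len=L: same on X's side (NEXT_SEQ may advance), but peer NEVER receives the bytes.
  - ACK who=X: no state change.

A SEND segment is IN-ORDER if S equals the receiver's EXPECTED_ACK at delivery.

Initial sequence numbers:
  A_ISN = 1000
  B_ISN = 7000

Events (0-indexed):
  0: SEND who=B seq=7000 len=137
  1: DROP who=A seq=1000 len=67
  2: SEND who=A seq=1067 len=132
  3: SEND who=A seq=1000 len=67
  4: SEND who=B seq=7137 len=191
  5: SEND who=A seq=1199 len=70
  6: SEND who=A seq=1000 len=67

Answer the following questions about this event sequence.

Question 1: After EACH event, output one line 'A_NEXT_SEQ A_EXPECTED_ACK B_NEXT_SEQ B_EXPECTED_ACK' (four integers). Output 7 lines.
1000 7137 7137 1000
1067 7137 7137 1000
1199 7137 7137 1000
1199 7137 7137 1199
1199 7328 7328 1199
1269 7328 7328 1269
1269 7328 7328 1269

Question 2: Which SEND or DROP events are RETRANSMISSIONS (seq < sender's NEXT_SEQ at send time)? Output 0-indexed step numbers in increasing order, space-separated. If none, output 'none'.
Answer: 3 6

Derivation:
Step 0: SEND seq=7000 -> fresh
Step 1: DROP seq=1000 -> fresh
Step 2: SEND seq=1067 -> fresh
Step 3: SEND seq=1000 -> retransmit
Step 4: SEND seq=7137 -> fresh
Step 5: SEND seq=1199 -> fresh
Step 6: SEND seq=1000 -> retransmit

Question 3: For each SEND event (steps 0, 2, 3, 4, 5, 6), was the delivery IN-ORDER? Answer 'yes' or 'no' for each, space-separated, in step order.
Answer: yes no yes yes yes no

Derivation:
Step 0: SEND seq=7000 -> in-order
Step 2: SEND seq=1067 -> out-of-order
Step 3: SEND seq=1000 -> in-order
Step 4: SEND seq=7137 -> in-order
Step 5: SEND seq=1199 -> in-order
Step 6: SEND seq=1000 -> out-of-order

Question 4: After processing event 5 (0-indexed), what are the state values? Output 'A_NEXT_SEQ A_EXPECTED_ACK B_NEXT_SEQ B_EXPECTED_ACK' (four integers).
After event 0: A_seq=1000 A_ack=7137 B_seq=7137 B_ack=1000
After event 1: A_seq=1067 A_ack=7137 B_seq=7137 B_ack=1000
After event 2: A_seq=1199 A_ack=7137 B_seq=7137 B_ack=1000
After event 3: A_seq=1199 A_ack=7137 B_seq=7137 B_ack=1199
After event 4: A_seq=1199 A_ack=7328 B_seq=7328 B_ack=1199
After event 5: A_seq=1269 A_ack=7328 B_seq=7328 B_ack=1269

1269 7328 7328 1269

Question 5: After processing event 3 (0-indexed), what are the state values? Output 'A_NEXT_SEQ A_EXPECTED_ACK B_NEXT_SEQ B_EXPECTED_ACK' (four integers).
After event 0: A_seq=1000 A_ack=7137 B_seq=7137 B_ack=1000
After event 1: A_seq=1067 A_ack=7137 B_seq=7137 B_ack=1000
After event 2: A_seq=1199 A_ack=7137 B_seq=7137 B_ack=1000
After event 3: A_seq=1199 A_ack=7137 B_seq=7137 B_ack=1199

1199 7137 7137 1199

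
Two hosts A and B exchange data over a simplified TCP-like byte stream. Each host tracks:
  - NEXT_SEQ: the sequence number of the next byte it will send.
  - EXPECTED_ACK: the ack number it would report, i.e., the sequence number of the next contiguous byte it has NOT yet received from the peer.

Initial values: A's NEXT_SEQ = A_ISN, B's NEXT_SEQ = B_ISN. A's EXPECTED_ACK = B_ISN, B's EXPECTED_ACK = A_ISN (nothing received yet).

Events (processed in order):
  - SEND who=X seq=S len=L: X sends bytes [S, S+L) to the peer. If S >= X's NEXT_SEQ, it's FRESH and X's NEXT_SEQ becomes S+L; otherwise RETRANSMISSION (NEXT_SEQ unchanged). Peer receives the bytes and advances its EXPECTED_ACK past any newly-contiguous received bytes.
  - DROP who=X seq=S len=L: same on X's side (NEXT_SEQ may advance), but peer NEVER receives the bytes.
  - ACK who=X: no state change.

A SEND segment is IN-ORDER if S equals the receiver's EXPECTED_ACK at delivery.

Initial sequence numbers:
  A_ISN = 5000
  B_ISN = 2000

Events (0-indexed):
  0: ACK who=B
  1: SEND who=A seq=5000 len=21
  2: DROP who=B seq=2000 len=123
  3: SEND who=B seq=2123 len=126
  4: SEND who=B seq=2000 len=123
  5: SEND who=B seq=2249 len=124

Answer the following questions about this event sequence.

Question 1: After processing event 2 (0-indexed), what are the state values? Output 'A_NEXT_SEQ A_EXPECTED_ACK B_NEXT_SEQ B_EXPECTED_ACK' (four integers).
After event 0: A_seq=5000 A_ack=2000 B_seq=2000 B_ack=5000
After event 1: A_seq=5021 A_ack=2000 B_seq=2000 B_ack=5021
After event 2: A_seq=5021 A_ack=2000 B_seq=2123 B_ack=5021

5021 2000 2123 5021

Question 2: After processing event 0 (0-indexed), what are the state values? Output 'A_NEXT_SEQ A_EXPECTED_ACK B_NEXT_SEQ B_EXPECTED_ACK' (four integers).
After event 0: A_seq=5000 A_ack=2000 B_seq=2000 B_ack=5000

5000 2000 2000 5000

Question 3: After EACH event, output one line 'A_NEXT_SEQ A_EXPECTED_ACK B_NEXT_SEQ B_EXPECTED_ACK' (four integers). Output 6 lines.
5000 2000 2000 5000
5021 2000 2000 5021
5021 2000 2123 5021
5021 2000 2249 5021
5021 2249 2249 5021
5021 2373 2373 5021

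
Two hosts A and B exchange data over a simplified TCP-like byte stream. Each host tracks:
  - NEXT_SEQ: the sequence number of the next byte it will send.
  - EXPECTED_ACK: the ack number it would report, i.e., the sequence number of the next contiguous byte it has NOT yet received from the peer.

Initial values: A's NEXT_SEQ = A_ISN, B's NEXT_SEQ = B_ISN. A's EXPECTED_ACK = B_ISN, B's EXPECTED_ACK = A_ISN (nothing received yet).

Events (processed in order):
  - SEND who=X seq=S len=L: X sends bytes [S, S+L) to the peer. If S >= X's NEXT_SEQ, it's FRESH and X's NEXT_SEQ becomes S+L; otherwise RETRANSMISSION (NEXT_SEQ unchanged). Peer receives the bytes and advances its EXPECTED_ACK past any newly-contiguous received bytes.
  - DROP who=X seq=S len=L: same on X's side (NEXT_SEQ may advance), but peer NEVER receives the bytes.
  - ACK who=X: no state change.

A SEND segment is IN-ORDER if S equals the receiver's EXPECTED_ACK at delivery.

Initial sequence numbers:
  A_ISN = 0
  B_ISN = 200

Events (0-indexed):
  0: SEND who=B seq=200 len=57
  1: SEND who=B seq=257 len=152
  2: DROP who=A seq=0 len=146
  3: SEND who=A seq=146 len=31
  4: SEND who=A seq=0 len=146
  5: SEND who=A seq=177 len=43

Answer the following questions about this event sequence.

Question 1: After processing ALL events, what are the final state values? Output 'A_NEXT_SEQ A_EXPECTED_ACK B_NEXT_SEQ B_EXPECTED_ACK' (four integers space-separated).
After event 0: A_seq=0 A_ack=257 B_seq=257 B_ack=0
After event 1: A_seq=0 A_ack=409 B_seq=409 B_ack=0
After event 2: A_seq=146 A_ack=409 B_seq=409 B_ack=0
After event 3: A_seq=177 A_ack=409 B_seq=409 B_ack=0
After event 4: A_seq=177 A_ack=409 B_seq=409 B_ack=177
After event 5: A_seq=220 A_ack=409 B_seq=409 B_ack=220

Answer: 220 409 409 220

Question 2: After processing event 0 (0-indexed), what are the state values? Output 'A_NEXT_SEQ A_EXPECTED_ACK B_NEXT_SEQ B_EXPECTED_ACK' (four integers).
After event 0: A_seq=0 A_ack=257 B_seq=257 B_ack=0

0 257 257 0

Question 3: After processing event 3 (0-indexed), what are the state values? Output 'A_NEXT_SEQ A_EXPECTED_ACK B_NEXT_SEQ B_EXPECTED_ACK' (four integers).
After event 0: A_seq=0 A_ack=257 B_seq=257 B_ack=0
After event 1: A_seq=0 A_ack=409 B_seq=409 B_ack=0
After event 2: A_seq=146 A_ack=409 B_seq=409 B_ack=0
After event 3: A_seq=177 A_ack=409 B_seq=409 B_ack=0

177 409 409 0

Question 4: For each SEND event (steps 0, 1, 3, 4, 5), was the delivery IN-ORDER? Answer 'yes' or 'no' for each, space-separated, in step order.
Step 0: SEND seq=200 -> in-order
Step 1: SEND seq=257 -> in-order
Step 3: SEND seq=146 -> out-of-order
Step 4: SEND seq=0 -> in-order
Step 5: SEND seq=177 -> in-order

Answer: yes yes no yes yes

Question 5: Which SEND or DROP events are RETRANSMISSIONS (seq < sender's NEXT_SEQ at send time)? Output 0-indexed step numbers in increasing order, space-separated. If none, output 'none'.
Step 0: SEND seq=200 -> fresh
Step 1: SEND seq=257 -> fresh
Step 2: DROP seq=0 -> fresh
Step 3: SEND seq=146 -> fresh
Step 4: SEND seq=0 -> retransmit
Step 5: SEND seq=177 -> fresh

Answer: 4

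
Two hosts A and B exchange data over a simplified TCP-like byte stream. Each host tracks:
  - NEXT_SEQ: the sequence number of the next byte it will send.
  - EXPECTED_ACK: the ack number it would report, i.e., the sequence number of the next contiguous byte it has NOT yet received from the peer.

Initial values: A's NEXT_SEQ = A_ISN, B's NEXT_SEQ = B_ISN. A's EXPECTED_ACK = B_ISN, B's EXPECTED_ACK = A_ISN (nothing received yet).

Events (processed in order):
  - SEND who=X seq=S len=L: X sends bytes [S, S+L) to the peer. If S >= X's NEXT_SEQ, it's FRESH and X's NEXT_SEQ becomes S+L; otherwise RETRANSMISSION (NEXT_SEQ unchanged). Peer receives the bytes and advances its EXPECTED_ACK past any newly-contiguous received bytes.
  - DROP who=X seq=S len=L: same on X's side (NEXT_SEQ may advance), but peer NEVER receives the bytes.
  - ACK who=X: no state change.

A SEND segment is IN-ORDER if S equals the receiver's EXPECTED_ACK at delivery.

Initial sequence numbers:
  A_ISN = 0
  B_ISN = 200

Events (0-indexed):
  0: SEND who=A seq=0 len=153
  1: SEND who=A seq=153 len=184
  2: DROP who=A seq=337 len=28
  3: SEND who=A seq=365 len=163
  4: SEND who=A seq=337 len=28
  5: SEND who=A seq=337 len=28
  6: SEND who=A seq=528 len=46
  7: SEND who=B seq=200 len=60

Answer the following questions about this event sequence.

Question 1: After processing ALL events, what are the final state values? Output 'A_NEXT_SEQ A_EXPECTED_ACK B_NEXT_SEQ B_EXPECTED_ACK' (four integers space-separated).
After event 0: A_seq=153 A_ack=200 B_seq=200 B_ack=153
After event 1: A_seq=337 A_ack=200 B_seq=200 B_ack=337
After event 2: A_seq=365 A_ack=200 B_seq=200 B_ack=337
After event 3: A_seq=528 A_ack=200 B_seq=200 B_ack=337
After event 4: A_seq=528 A_ack=200 B_seq=200 B_ack=528
After event 5: A_seq=528 A_ack=200 B_seq=200 B_ack=528
After event 6: A_seq=574 A_ack=200 B_seq=200 B_ack=574
After event 7: A_seq=574 A_ack=260 B_seq=260 B_ack=574

Answer: 574 260 260 574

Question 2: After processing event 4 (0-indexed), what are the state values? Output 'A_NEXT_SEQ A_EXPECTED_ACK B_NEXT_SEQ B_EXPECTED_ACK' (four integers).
After event 0: A_seq=153 A_ack=200 B_seq=200 B_ack=153
After event 1: A_seq=337 A_ack=200 B_seq=200 B_ack=337
After event 2: A_seq=365 A_ack=200 B_seq=200 B_ack=337
After event 3: A_seq=528 A_ack=200 B_seq=200 B_ack=337
After event 4: A_seq=528 A_ack=200 B_seq=200 B_ack=528

528 200 200 528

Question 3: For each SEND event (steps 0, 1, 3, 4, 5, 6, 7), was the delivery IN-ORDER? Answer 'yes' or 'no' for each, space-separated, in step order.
Answer: yes yes no yes no yes yes

Derivation:
Step 0: SEND seq=0 -> in-order
Step 1: SEND seq=153 -> in-order
Step 3: SEND seq=365 -> out-of-order
Step 4: SEND seq=337 -> in-order
Step 5: SEND seq=337 -> out-of-order
Step 6: SEND seq=528 -> in-order
Step 7: SEND seq=200 -> in-order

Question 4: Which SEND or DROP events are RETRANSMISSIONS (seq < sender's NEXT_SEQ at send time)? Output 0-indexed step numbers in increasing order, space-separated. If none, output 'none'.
Step 0: SEND seq=0 -> fresh
Step 1: SEND seq=153 -> fresh
Step 2: DROP seq=337 -> fresh
Step 3: SEND seq=365 -> fresh
Step 4: SEND seq=337 -> retransmit
Step 5: SEND seq=337 -> retransmit
Step 6: SEND seq=528 -> fresh
Step 7: SEND seq=200 -> fresh

Answer: 4 5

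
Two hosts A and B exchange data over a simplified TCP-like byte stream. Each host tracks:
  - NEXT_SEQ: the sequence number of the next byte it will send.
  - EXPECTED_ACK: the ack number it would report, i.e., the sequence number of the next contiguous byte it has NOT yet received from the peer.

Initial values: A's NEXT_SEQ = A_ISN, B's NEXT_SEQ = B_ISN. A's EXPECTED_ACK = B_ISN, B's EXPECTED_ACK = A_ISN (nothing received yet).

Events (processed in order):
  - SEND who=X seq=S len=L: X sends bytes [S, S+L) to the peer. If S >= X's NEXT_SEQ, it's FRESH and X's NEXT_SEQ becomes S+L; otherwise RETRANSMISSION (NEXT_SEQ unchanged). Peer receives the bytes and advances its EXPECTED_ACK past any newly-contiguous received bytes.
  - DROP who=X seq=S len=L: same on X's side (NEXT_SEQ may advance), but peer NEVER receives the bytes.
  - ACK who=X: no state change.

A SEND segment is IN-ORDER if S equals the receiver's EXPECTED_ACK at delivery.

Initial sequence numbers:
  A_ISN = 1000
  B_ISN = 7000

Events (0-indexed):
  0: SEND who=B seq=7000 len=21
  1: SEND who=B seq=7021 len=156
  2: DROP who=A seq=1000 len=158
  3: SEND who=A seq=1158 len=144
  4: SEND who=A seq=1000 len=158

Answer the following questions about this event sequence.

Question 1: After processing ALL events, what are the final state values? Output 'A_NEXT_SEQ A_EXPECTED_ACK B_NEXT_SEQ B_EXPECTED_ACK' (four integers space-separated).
Answer: 1302 7177 7177 1302

Derivation:
After event 0: A_seq=1000 A_ack=7021 B_seq=7021 B_ack=1000
After event 1: A_seq=1000 A_ack=7177 B_seq=7177 B_ack=1000
After event 2: A_seq=1158 A_ack=7177 B_seq=7177 B_ack=1000
After event 3: A_seq=1302 A_ack=7177 B_seq=7177 B_ack=1000
After event 4: A_seq=1302 A_ack=7177 B_seq=7177 B_ack=1302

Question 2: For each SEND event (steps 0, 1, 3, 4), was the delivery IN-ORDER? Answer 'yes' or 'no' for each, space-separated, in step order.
Step 0: SEND seq=7000 -> in-order
Step 1: SEND seq=7021 -> in-order
Step 3: SEND seq=1158 -> out-of-order
Step 4: SEND seq=1000 -> in-order

Answer: yes yes no yes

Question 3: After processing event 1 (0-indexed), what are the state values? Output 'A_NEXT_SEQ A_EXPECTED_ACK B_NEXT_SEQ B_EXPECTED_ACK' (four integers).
After event 0: A_seq=1000 A_ack=7021 B_seq=7021 B_ack=1000
After event 1: A_seq=1000 A_ack=7177 B_seq=7177 B_ack=1000

1000 7177 7177 1000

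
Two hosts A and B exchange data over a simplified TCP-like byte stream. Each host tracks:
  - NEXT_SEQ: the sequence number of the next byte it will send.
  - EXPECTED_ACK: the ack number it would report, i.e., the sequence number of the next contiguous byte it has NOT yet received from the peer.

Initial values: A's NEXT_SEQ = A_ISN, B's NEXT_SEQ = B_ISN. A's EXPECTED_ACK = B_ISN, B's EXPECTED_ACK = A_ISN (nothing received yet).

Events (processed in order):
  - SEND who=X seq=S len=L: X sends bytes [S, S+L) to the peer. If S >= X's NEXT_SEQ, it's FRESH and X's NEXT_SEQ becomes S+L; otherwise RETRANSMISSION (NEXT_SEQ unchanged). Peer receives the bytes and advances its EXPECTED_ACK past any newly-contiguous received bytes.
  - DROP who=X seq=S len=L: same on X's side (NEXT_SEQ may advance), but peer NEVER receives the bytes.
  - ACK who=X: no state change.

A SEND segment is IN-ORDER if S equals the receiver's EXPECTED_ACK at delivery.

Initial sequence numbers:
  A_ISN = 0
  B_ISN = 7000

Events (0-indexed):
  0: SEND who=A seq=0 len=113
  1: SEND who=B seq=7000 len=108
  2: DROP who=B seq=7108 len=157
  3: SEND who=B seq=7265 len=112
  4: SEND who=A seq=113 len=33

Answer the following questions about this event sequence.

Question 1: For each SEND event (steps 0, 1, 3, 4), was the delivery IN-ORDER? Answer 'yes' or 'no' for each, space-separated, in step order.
Answer: yes yes no yes

Derivation:
Step 0: SEND seq=0 -> in-order
Step 1: SEND seq=7000 -> in-order
Step 3: SEND seq=7265 -> out-of-order
Step 4: SEND seq=113 -> in-order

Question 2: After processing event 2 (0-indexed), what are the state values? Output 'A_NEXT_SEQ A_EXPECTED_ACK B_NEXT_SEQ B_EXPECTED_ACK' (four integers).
After event 0: A_seq=113 A_ack=7000 B_seq=7000 B_ack=113
After event 1: A_seq=113 A_ack=7108 B_seq=7108 B_ack=113
After event 2: A_seq=113 A_ack=7108 B_seq=7265 B_ack=113

113 7108 7265 113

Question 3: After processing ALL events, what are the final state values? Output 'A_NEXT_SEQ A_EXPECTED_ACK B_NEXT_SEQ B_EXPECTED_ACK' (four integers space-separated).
Answer: 146 7108 7377 146

Derivation:
After event 0: A_seq=113 A_ack=7000 B_seq=7000 B_ack=113
After event 1: A_seq=113 A_ack=7108 B_seq=7108 B_ack=113
After event 2: A_seq=113 A_ack=7108 B_seq=7265 B_ack=113
After event 3: A_seq=113 A_ack=7108 B_seq=7377 B_ack=113
After event 4: A_seq=146 A_ack=7108 B_seq=7377 B_ack=146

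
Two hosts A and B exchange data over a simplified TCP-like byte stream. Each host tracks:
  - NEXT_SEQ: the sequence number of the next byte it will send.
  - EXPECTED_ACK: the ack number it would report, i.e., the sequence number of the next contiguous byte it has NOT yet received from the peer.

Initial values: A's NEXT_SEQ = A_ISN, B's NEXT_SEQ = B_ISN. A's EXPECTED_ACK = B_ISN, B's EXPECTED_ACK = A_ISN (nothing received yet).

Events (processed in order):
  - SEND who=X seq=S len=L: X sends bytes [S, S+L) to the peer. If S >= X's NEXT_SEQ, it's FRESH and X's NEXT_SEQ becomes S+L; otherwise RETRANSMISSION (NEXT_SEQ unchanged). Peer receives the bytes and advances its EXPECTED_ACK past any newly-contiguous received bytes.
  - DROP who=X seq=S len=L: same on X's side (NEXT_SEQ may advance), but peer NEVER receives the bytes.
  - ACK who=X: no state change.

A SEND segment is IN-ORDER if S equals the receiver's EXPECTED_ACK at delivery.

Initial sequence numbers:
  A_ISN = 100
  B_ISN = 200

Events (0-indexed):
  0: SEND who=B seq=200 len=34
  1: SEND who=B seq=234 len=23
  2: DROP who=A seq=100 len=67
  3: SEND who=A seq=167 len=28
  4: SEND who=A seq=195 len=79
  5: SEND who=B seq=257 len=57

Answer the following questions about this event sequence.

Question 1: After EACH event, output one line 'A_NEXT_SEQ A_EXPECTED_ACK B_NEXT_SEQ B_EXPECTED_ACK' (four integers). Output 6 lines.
100 234 234 100
100 257 257 100
167 257 257 100
195 257 257 100
274 257 257 100
274 314 314 100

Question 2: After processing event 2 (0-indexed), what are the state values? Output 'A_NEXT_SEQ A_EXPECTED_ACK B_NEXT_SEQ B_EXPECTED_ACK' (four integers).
After event 0: A_seq=100 A_ack=234 B_seq=234 B_ack=100
After event 1: A_seq=100 A_ack=257 B_seq=257 B_ack=100
After event 2: A_seq=167 A_ack=257 B_seq=257 B_ack=100

167 257 257 100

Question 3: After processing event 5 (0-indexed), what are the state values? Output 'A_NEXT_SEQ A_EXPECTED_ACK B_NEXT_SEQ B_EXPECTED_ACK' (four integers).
After event 0: A_seq=100 A_ack=234 B_seq=234 B_ack=100
After event 1: A_seq=100 A_ack=257 B_seq=257 B_ack=100
After event 2: A_seq=167 A_ack=257 B_seq=257 B_ack=100
After event 3: A_seq=195 A_ack=257 B_seq=257 B_ack=100
After event 4: A_seq=274 A_ack=257 B_seq=257 B_ack=100
After event 5: A_seq=274 A_ack=314 B_seq=314 B_ack=100

274 314 314 100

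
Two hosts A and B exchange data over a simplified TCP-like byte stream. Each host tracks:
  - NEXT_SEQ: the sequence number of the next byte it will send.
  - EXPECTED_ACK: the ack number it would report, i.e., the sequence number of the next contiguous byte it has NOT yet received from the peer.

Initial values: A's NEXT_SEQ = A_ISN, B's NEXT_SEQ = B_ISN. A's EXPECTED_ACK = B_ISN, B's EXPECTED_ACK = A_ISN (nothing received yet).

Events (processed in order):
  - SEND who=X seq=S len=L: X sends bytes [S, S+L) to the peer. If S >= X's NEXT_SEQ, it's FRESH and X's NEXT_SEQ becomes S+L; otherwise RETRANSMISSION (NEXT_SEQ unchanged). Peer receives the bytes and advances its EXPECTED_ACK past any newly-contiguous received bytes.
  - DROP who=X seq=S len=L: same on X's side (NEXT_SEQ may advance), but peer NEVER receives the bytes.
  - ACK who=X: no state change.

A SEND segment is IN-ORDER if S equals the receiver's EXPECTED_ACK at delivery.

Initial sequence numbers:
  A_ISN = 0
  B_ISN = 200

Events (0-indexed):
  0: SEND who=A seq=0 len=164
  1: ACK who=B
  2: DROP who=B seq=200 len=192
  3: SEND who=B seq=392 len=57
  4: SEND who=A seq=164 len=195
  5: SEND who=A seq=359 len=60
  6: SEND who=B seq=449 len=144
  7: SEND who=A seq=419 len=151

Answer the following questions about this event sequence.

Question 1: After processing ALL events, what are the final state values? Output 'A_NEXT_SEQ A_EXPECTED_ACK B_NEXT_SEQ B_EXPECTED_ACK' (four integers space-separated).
Answer: 570 200 593 570

Derivation:
After event 0: A_seq=164 A_ack=200 B_seq=200 B_ack=164
After event 1: A_seq=164 A_ack=200 B_seq=200 B_ack=164
After event 2: A_seq=164 A_ack=200 B_seq=392 B_ack=164
After event 3: A_seq=164 A_ack=200 B_seq=449 B_ack=164
After event 4: A_seq=359 A_ack=200 B_seq=449 B_ack=359
After event 5: A_seq=419 A_ack=200 B_seq=449 B_ack=419
After event 6: A_seq=419 A_ack=200 B_seq=593 B_ack=419
After event 7: A_seq=570 A_ack=200 B_seq=593 B_ack=570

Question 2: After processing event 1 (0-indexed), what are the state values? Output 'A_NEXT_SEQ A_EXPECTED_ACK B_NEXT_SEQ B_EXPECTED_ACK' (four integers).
After event 0: A_seq=164 A_ack=200 B_seq=200 B_ack=164
After event 1: A_seq=164 A_ack=200 B_seq=200 B_ack=164

164 200 200 164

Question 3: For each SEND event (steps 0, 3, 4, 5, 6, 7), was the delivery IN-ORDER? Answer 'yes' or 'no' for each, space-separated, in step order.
Answer: yes no yes yes no yes

Derivation:
Step 0: SEND seq=0 -> in-order
Step 3: SEND seq=392 -> out-of-order
Step 4: SEND seq=164 -> in-order
Step 5: SEND seq=359 -> in-order
Step 6: SEND seq=449 -> out-of-order
Step 7: SEND seq=419 -> in-order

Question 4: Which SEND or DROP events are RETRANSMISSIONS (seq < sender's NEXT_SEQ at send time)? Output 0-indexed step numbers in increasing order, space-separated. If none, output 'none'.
Step 0: SEND seq=0 -> fresh
Step 2: DROP seq=200 -> fresh
Step 3: SEND seq=392 -> fresh
Step 4: SEND seq=164 -> fresh
Step 5: SEND seq=359 -> fresh
Step 6: SEND seq=449 -> fresh
Step 7: SEND seq=419 -> fresh

Answer: none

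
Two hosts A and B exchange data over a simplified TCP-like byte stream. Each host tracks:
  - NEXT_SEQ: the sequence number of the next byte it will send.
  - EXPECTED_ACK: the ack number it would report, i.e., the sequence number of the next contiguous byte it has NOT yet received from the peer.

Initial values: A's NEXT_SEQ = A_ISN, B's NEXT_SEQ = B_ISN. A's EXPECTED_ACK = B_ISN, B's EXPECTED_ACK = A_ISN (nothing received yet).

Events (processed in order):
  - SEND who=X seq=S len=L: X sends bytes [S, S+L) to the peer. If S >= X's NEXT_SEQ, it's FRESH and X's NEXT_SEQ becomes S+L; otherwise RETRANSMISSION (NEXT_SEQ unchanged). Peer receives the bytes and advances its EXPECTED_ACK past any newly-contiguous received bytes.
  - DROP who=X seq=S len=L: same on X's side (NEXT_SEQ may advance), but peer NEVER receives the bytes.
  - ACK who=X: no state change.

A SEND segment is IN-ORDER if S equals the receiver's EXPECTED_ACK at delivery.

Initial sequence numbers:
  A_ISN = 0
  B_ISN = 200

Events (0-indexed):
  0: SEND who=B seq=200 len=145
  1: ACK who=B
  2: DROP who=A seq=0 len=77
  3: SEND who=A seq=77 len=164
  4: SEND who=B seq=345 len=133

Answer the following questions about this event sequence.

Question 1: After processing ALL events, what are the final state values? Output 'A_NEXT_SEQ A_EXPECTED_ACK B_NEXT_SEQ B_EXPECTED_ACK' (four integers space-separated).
Answer: 241 478 478 0

Derivation:
After event 0: A_seq=0 A_ack=345 B_seq=345 B_ack=0
After event 1: A_seq=0 A_ack=345 B_seq=345 B_ack=0
After event 2: A_seq=77 A_ack=345 B_seq=345 B_ack=0
After event 3: A_seq=241 A_ack=345 B_seq=345 B_ack=0
After event 4: A_seq=241 A_ack=478 B_seq=478 B_ack=0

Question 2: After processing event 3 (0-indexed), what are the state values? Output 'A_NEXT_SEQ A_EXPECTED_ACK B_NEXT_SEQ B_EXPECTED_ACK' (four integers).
After event 0: A_seq=0 A_ack=345 B_seq=345 B_ack=0
After event 1: A_seq=0 A_ack=345 B_seq=345 B_ack=0
After event 2: A_seq=77 A_ack=345 B_seq=345 B_ack=0
After event 3: A_seq=241 A_ack=345 B_seq=345 B_ack=0

241 345 345 0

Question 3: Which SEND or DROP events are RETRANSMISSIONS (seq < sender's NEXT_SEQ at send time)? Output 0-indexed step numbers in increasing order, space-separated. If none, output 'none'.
Step 0: SEND seq=200 -> fresh
Step 2: DROP seq=0 -> fresh
Step 3: SEND seq=77 -> fresh
Step 4: SEND seq=345 -> fresh

Answer: none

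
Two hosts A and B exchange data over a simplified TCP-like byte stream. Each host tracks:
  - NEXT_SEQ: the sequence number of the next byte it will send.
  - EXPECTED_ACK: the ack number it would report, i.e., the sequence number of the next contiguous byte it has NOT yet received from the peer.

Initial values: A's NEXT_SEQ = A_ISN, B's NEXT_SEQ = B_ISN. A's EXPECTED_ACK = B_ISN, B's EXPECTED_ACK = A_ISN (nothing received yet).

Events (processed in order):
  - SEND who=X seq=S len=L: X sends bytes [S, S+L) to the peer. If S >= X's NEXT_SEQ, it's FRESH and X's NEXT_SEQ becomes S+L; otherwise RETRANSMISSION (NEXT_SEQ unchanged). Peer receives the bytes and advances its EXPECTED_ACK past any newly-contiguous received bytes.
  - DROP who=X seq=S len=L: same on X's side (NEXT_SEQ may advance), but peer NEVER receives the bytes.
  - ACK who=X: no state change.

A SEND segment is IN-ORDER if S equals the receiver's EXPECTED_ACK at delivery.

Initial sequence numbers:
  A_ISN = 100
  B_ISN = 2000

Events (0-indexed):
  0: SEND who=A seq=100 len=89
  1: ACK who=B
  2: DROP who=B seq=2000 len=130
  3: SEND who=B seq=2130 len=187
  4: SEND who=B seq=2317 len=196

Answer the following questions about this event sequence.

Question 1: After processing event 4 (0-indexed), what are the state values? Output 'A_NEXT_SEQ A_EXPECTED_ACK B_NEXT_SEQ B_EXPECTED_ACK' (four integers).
After event 0: A_seq=189 A_ack=2000 B_seq=2000 B_ack=189
After event 1: A_seq=189 A_ack=2000 B_seq=2000 B_ack=189
After event 2: A_seq=189 A_ack=2000 B_seq=2130 B_ack=189
After event 3: A_seq=189 A_ack=2000 B_seq=2317 B_ack=189
After event 4: A_seq=189 A_ack=2000 B_seq=2513 B_ack=189

189 2000 2513 189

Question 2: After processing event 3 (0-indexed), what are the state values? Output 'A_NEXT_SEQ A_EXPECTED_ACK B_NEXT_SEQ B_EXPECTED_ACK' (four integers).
After event 0: A_seq=189 A_ack=2000 B_seq=2000 B_ack=189
After event 1: A_seq=189 A_ack=2000 B_seq=2000 B_ack=189
After event 2: A_seq=189 A_ack=2000 B_seq=2130 B_ack=189
After event 3: A_seq=189 A_ack=2000 B_seq=2317 B_ack=189

189 2000 2317 189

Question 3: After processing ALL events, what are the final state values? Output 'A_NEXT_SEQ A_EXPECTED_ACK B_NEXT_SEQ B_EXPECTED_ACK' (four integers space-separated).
Answer: 189 2000 2513 189

Derivation:
After event 0: A_seq=189 A_ack=2000 B_seq=2000 B_ack=189
After event 1: A_seq=189 A_ack=2000 B_seq=2000 B_ack=189
After event 2: A_seq=189 A_ack=2000 B_seq=2130 B_ack=189
After event 3: A_seq=189 A_ack=2000 B_seq=2317 B_ack=189
After event 4: A_seq=189 A_ack=2000 B_seq=2513 B_ack=189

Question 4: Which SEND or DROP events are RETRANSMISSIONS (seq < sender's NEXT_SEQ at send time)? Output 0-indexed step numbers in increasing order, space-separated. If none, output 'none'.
Step 0: SEND seq=100 -> fresh
Step 2: DROP seq=2000 -> fresh
Step 3: SEND seq=2130 -> fresh
Step 4: SEND seq=2317 -> fresh

Answer: none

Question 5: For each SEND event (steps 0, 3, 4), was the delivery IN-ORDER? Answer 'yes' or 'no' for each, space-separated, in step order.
Step 0: SEND seq=100 -> in-order
Step 3: SEND seq=2130 -> out-of-order
Step 4: SEND seq=2317 -> out-of-order

Answer: yes no no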